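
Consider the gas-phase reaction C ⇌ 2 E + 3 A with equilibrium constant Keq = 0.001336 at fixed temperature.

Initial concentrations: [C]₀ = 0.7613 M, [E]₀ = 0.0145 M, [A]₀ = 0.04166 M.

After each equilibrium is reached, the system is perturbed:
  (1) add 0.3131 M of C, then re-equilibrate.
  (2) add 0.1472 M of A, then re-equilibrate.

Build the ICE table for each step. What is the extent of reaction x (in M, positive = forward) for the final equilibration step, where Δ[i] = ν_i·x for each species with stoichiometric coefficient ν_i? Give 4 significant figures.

x = -0.0252 M

Q₀ = 1.9968e-08 vs Keq = 0.001336 ⇒ Q<K, forward
Step 1:
                   C          E          A
  I           0.7613     0.0145    0.04166
  C         -0.08531     0.1706     0.2559
  E            0.676     0.1851     0.2976
  solve Keq expr → x = 0.08531; check Q = 0.001336
Then add 0.3131 M of C.
Step 2:
                   C          E          A
  I           0.9891     0.1851     0.2976
  C         -0.00747    0.01494    0.02241
  E           0.9816     0.2001       0.32
  solve Keq expr → x = 0.00747; check Q = 0.001336
Then add 0.1472 M of A.
Step 3:
                   C          E          A
  I           0.9816     0.2001     0.4672
  C           0.0252    -0.0504   -0.07559
  E            1.007     0.1497     0.3916
  solve Keq expr → x = -0.0252; check Q = 0.001336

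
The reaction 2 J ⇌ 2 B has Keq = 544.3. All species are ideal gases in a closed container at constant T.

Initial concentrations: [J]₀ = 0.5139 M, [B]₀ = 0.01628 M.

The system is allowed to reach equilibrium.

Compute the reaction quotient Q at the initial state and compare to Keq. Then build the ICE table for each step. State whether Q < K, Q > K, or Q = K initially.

Q₀ = 0.001004; Q < K (proceeds forward)

Q₀ = 0.001004 vs Keq = 544.3 ⇒ Q<K, forward
Step 1:
                   J          B
  init        0.5139    0.01628
  Δ          -0.4921     0.4921
  eq         0.02179     0.5084
  solve Keq expr → x = 0.2461; check Q = 544.3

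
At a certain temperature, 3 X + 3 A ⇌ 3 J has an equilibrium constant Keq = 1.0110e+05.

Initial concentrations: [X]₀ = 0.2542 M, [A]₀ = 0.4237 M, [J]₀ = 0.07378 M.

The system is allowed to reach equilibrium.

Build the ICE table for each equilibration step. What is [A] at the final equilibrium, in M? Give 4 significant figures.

[A]_eq = 0.2011 M

Q₀ = 0.3215 vs Keq = 1.0110e+05 ⇒ Q<K, forward
Step 1:
                  X         A         J
  I          0.2542    0.4237   0.07378
  C         -0.2226   -0.2226    0.2226
  E         0.03163    0.2011    0.2964
  solve Keq expr → x = 0.07419; check Q = 1.0110e+05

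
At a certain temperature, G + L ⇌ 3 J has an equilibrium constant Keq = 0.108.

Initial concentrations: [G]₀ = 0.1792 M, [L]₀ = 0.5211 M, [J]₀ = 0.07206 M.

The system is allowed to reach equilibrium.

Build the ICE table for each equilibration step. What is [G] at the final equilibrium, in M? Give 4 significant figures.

Q₀ = 0.004007 vs Keq = 0.108 ⇒ Q<K, forward
Step 1:
                    G           L           J
  I            0.1792      0.5211     0.07206
  C          -0.04037    -0.04037      0.1211
  E            0.1388      0.4807      0.1932
  solve Keq expr → x = 0.04037; check Q = 0.108

[G]_eq = 0.1388 M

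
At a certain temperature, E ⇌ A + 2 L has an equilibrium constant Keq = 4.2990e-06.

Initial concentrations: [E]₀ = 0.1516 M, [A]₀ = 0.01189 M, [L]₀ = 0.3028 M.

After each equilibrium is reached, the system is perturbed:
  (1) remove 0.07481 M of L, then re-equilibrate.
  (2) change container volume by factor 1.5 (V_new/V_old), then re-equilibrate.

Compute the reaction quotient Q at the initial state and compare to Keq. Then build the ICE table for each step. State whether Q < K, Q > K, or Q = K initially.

Q₀ = 0.007191 vs Keq = 4.2990e-06 ⇒ Q>K, reverse
Step 1:
                    E           A           L
  Initial      0.1516     0.01189      0.3028
  Change      0.01188    -0.01188    -0.02376
  Equil        0.1635  9.0263e-06       0.279
  solve Keq expr → x = -0.01188; check Q = 4.2990e-06
Then remove 0.07481 M of L.
Step 2:
                    E           A           L
  Initial      0.1635  9.0263e-06      0.2042
  Change  -7.8205e-06  7.8205e-06  1.5641e-05
  Equil        0.1635  1.6847e-05      0.2042
  solve Keq expr → x = 7.8205e-06; check Q = 4.2990e-06
Then change container volume by factor 1.5 (V_new/V_old).
Step 3:
                    E           A           L
  Initial       0.109  1.1231e-05      0.1362
  Change  -1.4025e-05  1.4025e-05  2.8051e-05
  Equil         0.109  2.5256e-05      0.1362
  solve Keq expr → x = 1.4025e-05; check Q = 4.2990e-06

Q₀ = 0.007191; Q > K (proceeds reverse)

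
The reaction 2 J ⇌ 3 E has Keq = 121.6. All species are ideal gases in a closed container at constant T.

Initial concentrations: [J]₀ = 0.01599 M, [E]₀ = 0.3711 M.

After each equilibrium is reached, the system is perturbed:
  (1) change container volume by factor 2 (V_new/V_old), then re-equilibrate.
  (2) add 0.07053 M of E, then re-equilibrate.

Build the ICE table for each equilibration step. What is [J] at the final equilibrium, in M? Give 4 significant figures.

Q₀ = 199.9 vs Keq = 121.6 ⇒ Q>K, reverse
Step 1:
                  J         E
  init      0.01599    0.3711
  Δ        0.004014 -0.006021
  eq           0.02    0.3651
  solve Keq expr → x = -0.002007; check Q = 121.6
Then change container volume by factor 2 (V_new/V_old).
Step 2:
                  J         E
  init         0.01    0.1825
  Δ       -0.002693   0.00404
  eq       0.007309    0.1866
  solve Keq expr → x = 0.001347; check Q = 121.6
Then add 0.07053 M of E.
Step 3:
                  J         E
  init     0.007309    0.2571
  Δ        0.004093  -0.00614
  eq         0.0114     0.251
  solve Keq expr → x = -0.002047; check Q = 121.6

[J]_eq = 0.0114 M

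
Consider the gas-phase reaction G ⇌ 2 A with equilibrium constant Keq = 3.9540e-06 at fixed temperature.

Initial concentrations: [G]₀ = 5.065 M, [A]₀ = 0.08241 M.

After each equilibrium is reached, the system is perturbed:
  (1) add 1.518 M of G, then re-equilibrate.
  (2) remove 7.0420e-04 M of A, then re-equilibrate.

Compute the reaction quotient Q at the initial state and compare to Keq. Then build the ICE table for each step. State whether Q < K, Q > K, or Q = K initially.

Q₀ = 0.001341; Q > K (proceeds reverse)

Q₀ = 0.001341 vs Keq = 3.9540e-06 ⇒ Q>K, reverse
Step 1:
                    G           A
  init          5.065     0.08241
  Δ           0.03896    -0.07792
  eq            5.104    0.004492
  solve Keq expr → x = -0.03896; check Q = 3.9540e-06
Then add 1.518 M of G.
Step 2:
                    G           A
  init          6.622    0.004492
  Δ       -3.1225e-04  6.2450e-04
  eq            6.622    0.005117
  solve Keq expr → x = 3.1225e-04; check Q = 3.9540e-06
Then remove 7.0420e-04 M of A.
Step 3:
                    G           A
  init          6.622    0.004413
  Δ       -3.5203e-04  7.0406e-04
  eq            6.621    0.005117
  solve Keq expr → x = 3.5203e-04; check Q = 3.9540e-06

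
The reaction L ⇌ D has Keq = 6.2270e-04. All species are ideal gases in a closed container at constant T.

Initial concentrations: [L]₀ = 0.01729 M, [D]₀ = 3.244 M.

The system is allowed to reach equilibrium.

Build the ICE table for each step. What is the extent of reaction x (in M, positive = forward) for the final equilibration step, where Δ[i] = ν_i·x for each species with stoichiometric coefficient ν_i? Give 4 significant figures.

x = -3.242 M

Q₀ = 187.6 vs Keq = 6.2270e-04 ⇒ Q>K, reverse
Step 1:
                   L          D
  Initial    0.01729      3.244
  Change       3.242     -3.242
  Equil        3.259    0.00203
  solve Keq expr → x = -3.242; check Q = 6.2270e-04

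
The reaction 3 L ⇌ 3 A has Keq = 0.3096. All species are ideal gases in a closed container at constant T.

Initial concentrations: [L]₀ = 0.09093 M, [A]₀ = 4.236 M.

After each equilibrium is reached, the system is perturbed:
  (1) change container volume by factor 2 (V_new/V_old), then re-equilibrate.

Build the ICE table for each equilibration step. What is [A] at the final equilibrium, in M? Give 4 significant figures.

Q₀ = 1.0110e+05 vs Keq = 0.3096 ⇒ Q>K, reverse
Step 1:
                    L           A
  I           0.09093       4.236
  C              2.49       -2.49
  E             2.581       1.746
  solve Keq expr → x = -0.83; check Q = 0.3096
Then change container volume by factor 2 (V_new/V_old).
Step 2:
                    L           A
  I              1.29       0.873
  C                 0           0
  E              1.29       0.873
  solve Keq expr → x = 0; check Q = 0.3096

[A]_eq = 0.873 M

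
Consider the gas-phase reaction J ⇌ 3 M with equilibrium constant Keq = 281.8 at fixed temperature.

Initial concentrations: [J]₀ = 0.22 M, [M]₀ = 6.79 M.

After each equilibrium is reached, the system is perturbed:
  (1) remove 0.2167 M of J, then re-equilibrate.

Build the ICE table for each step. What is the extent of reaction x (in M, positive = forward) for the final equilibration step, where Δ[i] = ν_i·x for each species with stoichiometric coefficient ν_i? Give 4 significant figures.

x = -0.1117 M

Q₀ = 1423 vs Keq = 281.8 ⇒ Q>K, reverse
Step 1:
                    J           M
  init           0.22        6.79
  Δ            0.3999        -1.2
  eq           0.6199        5.59
  solve Keq expr → x = -0.3999; check Q = 281.8
Then remove 0.2167 M of J.
Step 2:
                    J           M
  init         0.4032        5.59
  Δ            0.1117     -0.3352
  eq            0.515       5.255
  solve Keq expr → x = -0.1117; check Q = 281.8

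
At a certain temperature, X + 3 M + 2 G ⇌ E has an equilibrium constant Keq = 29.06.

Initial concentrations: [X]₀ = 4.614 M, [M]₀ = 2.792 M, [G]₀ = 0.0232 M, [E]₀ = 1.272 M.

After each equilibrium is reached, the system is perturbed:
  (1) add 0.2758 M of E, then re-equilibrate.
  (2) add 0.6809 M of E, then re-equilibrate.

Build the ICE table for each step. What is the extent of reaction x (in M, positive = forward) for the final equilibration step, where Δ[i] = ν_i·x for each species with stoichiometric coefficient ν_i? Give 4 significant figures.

Q₀ = 23.53 vs Keq = 29.06 ⇒ Q<K, forward
Step 1:
                    X           M           G           E
  Initial       4.614       2.792      0.0232       1.272
  Change    -0.001136   -0.003408   -0.002272    0.001136
  Equil         4.613       2.789     0.02093       1.273
  solve Keq expr → x = 0.001136; check Q = 29.06
Then add 0.2758 M of E.
Step 2:
                    X           M           G           E
  Initial       4.613       2.789     0.02093       1.549
  Change     0.001053    0.003159    0.002106   -0.001053
  Equil         4.614       2.792     0.02303       1.548
  solve Keq expr → x = -0.001053; check Q = 29.06
Then add 0.6809 M of E.
Step 3:
                    X           M           G           E
  Initial       4.614       2.792     0.02303       2.229
  Change     0.002243    0.006728    0.004486   -0.002243
  Equil         4.616       2.798     0.02752       2.227
  solve Keq expr → x = -0.002243; check Q = 29.06

x = -0.002243 M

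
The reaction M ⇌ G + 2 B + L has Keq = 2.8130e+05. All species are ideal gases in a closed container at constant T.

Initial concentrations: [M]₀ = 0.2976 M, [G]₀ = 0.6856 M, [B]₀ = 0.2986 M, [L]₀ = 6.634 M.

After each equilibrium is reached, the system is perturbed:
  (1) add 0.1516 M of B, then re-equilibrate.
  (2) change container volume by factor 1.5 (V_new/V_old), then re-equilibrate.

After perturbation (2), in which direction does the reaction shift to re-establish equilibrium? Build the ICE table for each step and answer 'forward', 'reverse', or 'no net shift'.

Direction: forward

Q₀ = 1.363 vs Keq = 2.8130e+05 ⇒ Q<K, forward
Step 1:
                  M         G         B         L
  init       0.2976    0.6856    0.2986     6.634
  Δ         -0.2976    0.2976    0.5952    0.2976
  eq      1.9353e-05    0.9832    0.8938     6.932
  solve Keq expr → x = 0.2976; check Q = 2.8130e+05
Then add 0.1516 M of B.
Step 2:
                  M         G         B         L
  init    1.9353e-05    0.9832     1.045     6.932
  Δ       7.1210e-06 -7.1210e-06 -1.4242e-05 -7.1210e-06
  eq      2.6474e-05    0.9832     1.045     6.932
  solve Keq expr → x = -7.1210e-06; check Q = 2.8130e+05
Then change container volume by factor 1.5 (V_new/V_old).
Step 3:
                  M         G         B         L
  init    1.7649e-05    0.6554    0.6969     4.621
  Δ       -1.2419e-05 1.2419e-05 2.4838e-05 1.2419e-05
  eq      5.2298e-06    0.6555    0.6969     4.621
  solve Keq expr → x = 1.2419e-05; check Q = 2.8130e+05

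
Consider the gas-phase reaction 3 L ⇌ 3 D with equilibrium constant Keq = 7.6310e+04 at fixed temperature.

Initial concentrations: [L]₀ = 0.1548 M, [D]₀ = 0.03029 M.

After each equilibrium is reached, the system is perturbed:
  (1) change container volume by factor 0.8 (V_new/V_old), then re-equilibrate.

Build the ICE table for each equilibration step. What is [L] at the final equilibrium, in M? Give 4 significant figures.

[L]_eq = 0.005329 M

Q₀ = 0.007492 vs Keq = 7.6310e+04 ⇒ Q<K, forward
Step 1:
                  L         D
  I          0.1548   0.03029
  C         -0.1505    0.1505
  E        0.004263    0.1808
  solve Keq expr → x = 0.05018; check Q = 7.6310e+04
Then change container volume by factor 0.8 (V_new/V_old).
Step 2:
                  L         D
  I        0.005329     0.226
  C               0         0
  E        0.005329     0.226
  solve Keq expr → x = 0; check Q = 7.6310e+04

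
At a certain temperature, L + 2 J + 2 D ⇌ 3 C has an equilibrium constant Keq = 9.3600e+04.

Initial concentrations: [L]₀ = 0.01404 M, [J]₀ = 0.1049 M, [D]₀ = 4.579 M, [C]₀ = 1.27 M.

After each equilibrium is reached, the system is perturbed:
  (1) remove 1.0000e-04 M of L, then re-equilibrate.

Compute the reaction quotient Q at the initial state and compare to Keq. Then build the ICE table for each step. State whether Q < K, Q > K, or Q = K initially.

Q₀ = 632.3 vs Keq = 9.3600e+04 ⇒ Q<K, forward
Step 1:
                    L           J           D           C
  init        0.01404      0.1049       4.579        1.27
  Δ          -0.01384    -0.02769    -0.02769     0.04153
  eq       1.9518e-04     0.07721       4.551       1.312
  solve Keq expr → x = 0.01384; check Q = 9.3600e+04
Then remove 1.0000e-04 M of L.
Step 2:
                    L           J           D           C
  init     9.5182e-05     0.07721       4.551       1.312
  Δ        9.8856e-05  1.9771e-04  1.9771e-04 -2.9657e-04
  eq       1.9404e-04     0.07741       4.552       1.311
  solve Keq expr → x = -9.8856e-05; check Q = 9.3600e+04

Q₀ = 632.3; Q < K (proceeds forward)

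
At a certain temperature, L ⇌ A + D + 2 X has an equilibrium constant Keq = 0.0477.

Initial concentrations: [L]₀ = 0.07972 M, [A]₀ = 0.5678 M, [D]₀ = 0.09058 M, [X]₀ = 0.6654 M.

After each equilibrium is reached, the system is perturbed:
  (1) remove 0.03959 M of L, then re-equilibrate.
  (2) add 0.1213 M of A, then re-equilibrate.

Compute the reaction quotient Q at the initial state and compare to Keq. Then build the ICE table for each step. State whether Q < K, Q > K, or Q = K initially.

Q₀ = 0.2856; Q > K (proceeds reverse)

Q₀ = 0.2856 vs Keq = 0.0477 ⇒ Q>K, reverse
Step 1:
                    L           A           D           X
  init        0.07972      0.5678     0.09058      0.6654
  Δ           0.05196    -0.05196    -0.05196     -0.1039
  eq           0.1317      0.5158     0.03862      0.5615
  solve Keq expr → x = -0.05196; check Q = 0.0477
Then remove 0.03959 M of L.
Step 2:
                    L           A           D           X
  init        0.09209      0.5158     0.03862      0.5615
  Δ          0.007395   -0.007395   -0.007395    -0.01479
  eq          0.09948      0.5084     0.03123      0.5467
  solve Keq expr → x = -0.007395; check Q = 0.0477
Then add 0.1213 M of A.
Step 3:
                    L           A           D           X
  init        0.09948      0.6297     0.03123      0.5467
  Δ          0.004029   -0.004029   -0.004029   -0.008058
  eq           0.1035      0.6257      0.0272      0.5386
  solve Keq expr → x = -0.004029; check Q = 0.0477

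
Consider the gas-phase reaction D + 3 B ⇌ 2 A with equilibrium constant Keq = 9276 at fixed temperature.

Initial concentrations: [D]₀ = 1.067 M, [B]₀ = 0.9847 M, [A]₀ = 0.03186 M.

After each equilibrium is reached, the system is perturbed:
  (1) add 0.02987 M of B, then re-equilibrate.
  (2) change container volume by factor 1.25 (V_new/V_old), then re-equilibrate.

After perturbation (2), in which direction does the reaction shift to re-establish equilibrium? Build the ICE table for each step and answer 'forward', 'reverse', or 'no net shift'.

Direction: reverse

Q₀ = 9.9636e-04 vs Keq = 9276 ⇒ Q<K, forward
Step 1:
                   D          B          A
  init         1.067     0.9847    0.03186
  Δ           -0.315     -0.945       0.63
  eq           0.752    0.03975     0.6618
  solve Keq expr → x = 0.315; check Q = 9276
Then add 0.02987 M of B.
Step 2:
                   D          B          A
  init         0.752    0.06962     0.6618
  Δ        -0.009642   -0.02893    0.01928
  eq          0.7424    0.04069     0.6811
  solve Keq expr → x = 0.009642; check Q = 9276
Then change container volume by factor 1.25 (V_new/V_old).
Step 3:
                   D          B          A
  init        0.5939    0.03255     0.5449
  Δ         0.001677   0.005031  -0.003354
  eq          0.5956    0.03758     0.5415
  solve Keq expr → x = -0.001677; check Q = 9276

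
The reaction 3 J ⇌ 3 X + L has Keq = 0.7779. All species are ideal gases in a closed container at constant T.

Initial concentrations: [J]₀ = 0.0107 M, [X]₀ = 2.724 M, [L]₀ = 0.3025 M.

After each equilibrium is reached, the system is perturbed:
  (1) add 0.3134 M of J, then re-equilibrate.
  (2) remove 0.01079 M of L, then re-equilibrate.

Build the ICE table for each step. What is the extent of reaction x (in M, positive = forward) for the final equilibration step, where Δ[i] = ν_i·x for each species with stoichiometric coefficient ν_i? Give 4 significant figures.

Q₀ = 4.9911e+06 vs Keq = 0.7779 ⇒ Q>K, reverse
Step 1:
                    J           X           L
  init         0.0107       2.724      0.3025
  Δ            0.7637     -0.7637     -0.2546
  eq           0.7744        1.96     0.04795
  solve Keq expr → x = -0.2546; check Q = 0.7779
Then add 0.3134 M of J.
Step 2:
                    J           X           L
  init          1.088        1.96     0.04795
  Δ           -0.1062      0.1062      0.0354
  eq           0.9815       2.067     0.08335
  solve Keq expr → x = 0.0354; check Q = 0.7779
Then remove 0.01079 M of L.
Step 3:
                    J           X           L
  init         0.9815       2.067     0.07256
  Δ          -0.01546     0.01546    0.005155
  eq           0.9661       2.082     0.07772
  solve Keq expr → x = 0.005155; check Q = 0.7779

x = 0.005155 M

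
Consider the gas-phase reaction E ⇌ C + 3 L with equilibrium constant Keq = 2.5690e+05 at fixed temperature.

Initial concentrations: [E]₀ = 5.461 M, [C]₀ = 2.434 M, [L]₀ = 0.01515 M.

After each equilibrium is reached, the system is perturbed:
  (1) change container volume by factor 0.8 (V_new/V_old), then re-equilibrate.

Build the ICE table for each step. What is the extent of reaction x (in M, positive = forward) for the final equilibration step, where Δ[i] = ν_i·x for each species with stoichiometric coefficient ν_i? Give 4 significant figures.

x = -0.1275 M

Q₀ = 1.5498e-06 vs Keq = 2.5690e+05 ⇒ Q<K, forward
Step 1:
                    E           C           L
  Initial       5.461       2.434     0.01515
  Change       -5.337       5.337       16.01
  Equil        0.1245       7.771       16.02
  solve Keq expr → x = 5.337; check Q = 2.5690e+05
Then change container volume by factor 0.8 (V_new/V_old).
Step 2:
                    E           C           L
  Initial      0.1556       9.713       20.03
  Change       0.1275     -0.1275     -0.3824
  Equil         0.283       9.586       19.65
  solve Keq expr → x = -0.1275; check Q = 2.5690e+05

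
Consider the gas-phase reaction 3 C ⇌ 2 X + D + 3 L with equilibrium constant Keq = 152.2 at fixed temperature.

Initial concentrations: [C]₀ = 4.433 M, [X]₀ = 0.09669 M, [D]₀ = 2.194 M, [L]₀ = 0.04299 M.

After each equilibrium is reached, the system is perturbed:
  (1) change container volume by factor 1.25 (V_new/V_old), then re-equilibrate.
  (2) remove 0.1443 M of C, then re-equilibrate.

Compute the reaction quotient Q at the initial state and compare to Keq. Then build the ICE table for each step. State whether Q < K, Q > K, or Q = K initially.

Q₀ = 1.8707e-08 vs Keq = 152.2 ⇒ Q<K, forward
Step 1:
                   C          X          D          L
  Initial      4.433    0.09669      2.194    0.04299
  Change      -3.032      2.022      1.011      3.032
  Equil        1.401      2.118      3.205      3.075
  solve Keq expr → x = 1.011; check Q = 152.2
Then change container volume by factor 1.25 (V_new/V_old).
Step 2:
                   C          X          D          L
  Initial      1.121      1.695      2.564       2.46
  Change     -0.1356    0.09041    0.04521     0.1356
  Equil       0.9849      1.785      2.609      2.596
  solve Keq expr → x = 0.04521; check Q = 152.2
Then remove 0.1443 M of C.
Step 3:
                   C          X          D          L
  Initial     0.8406      1.785      2.609      2.596
  Change     0.08706   -0.05804   -0.02902   -0.08706
  Equil       0.9277      1.727       2.58      2.509
  solve Keq expr → x = -0.02902; check Q = 152.2

Q₀ = 1.8707e-08; Q < K (proceeds forward)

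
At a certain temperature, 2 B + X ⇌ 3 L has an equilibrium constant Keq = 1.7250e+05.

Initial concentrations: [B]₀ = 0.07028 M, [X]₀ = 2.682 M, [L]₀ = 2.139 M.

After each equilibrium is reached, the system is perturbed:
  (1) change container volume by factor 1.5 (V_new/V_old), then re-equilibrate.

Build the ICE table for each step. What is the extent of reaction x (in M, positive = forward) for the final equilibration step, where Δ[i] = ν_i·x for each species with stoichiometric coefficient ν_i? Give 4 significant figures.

x = 0 M

Q₀ = 738.8 vs Keq = 1.7250e+05 ⇒ Q<K, forward
Step 1:
                   B          X          L
  I          0.07028      2.682      2.139
  C         -0.06533   -0.03267      0.098
  E         0.004949      2.649      2.237
  solve Keq expr → x = 0.03267; check Q = 1.7250e+05
Then change container volume by factor 1.5 (V_new/V_old).
Step 2:
                   B          X          L
  I         0.003299      1.766      1.491
  C                0          0          0
  E         0.003299      1.766      1.491
  solve Keq expr → x = 0; check Q = 1.7250e+05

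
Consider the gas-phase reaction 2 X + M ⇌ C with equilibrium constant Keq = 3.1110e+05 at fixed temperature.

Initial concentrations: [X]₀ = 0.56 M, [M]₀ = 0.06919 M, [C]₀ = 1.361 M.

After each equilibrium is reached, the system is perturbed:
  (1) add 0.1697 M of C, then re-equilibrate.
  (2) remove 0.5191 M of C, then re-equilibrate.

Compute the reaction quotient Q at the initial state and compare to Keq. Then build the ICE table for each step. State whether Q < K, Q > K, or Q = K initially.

Q₀ = 62.72 vs Keq = 3.1110e+05 ⇒ Q<K, forward
Step 1:
                  X         M         C
  init         0.56   0.06919     1.361
  Δ         -0.1383  -0.06916   0.06916
  eq         0.4217 2.5855e-05      1.43
  solve Keq expr → x = 0.06916; check Q = 3.1110e+05
Then add 0.1697 M of C.
Step 2:
                  X         M         C
  init       0.4217 2.5855e-05       1.6
  Δ       6.1339e-06 3.0669e-06 -3.0669e-06
  eq         0.4217 2.8921e-05       1.6
  solve Keq expr → x = -3.0669e-06; check Q = 3.1110e+05
Then remove 0.5191 M of C.
Step 3:
                  X         M         C
  init       0.4217 2.8921e-05     1.081
  Δ       -1.8764e-05 -9.3821e-06 9.3821e-06
  eq         0.4217 1.9539e-05     1.081
  solve Keq expr → x = 9.3821e-06; check Q = 3.1110e+05

Q₀ = 62.72; Q < K (proceeds forward)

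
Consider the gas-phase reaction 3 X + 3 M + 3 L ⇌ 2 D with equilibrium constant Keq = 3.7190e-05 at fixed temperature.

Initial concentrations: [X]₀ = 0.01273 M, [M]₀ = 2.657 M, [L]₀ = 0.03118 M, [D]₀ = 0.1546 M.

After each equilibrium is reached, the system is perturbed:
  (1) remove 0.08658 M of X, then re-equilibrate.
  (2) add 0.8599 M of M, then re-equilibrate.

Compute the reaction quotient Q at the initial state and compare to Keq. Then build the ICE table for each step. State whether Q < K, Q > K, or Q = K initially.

Q₀ = 2.0377e+07; Q > K (proceeds reverse)

Q₀ = 2.0377e+07 vs Keq = 3.7190e-05 ⇒ Q>K, reverse
Step 1:
                    X           M           L           D
  I           0.01273       2.657     0.03118      0.1546
  C            0.2312      0.2312      0.2312     -0.1541
  E            0.2439       2.888      0.2624  4.8451e-04
  solve Keq expr → x = -0.07706; check Q = 3.7190e-05
Then remove 0.08658 M of X.
Step 2:
                    X           M           L           D
  I            0.1573       2.888      0.2624  4.8451e-04
  C        3.4820e-04  3.4820e-04  3.4820e-04 -2.3213e-04
  E            0.1577       2.889      0.2627  2.5238e-04
  solve Keq expr → x = -1.1607e-04; check Q = 3.7190e-05
Then add 0.8599 M of M.
Step 3:
                    X           M           L           D
  I            0.1577       3.748      0.2627  2.5238e-04
  C       -1.7950e-04 -1.7950e-04 -1.7950e-04  1.1966e-04
  E            0.1575       3.748      0.2625  3.7204e-04
  solve Keq expr → x = 5.9832e-05; check Q = 3.7190e-05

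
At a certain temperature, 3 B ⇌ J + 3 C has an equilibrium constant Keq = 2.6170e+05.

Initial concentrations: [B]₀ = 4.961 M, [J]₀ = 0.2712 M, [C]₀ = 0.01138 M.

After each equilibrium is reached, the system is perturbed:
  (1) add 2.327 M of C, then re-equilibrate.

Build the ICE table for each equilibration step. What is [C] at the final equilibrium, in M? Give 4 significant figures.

Q₀ = 3.2735e-09 vs Keq = 2.6170e+05 ⇒ Q<K, forward
Step 1:
                    B           J           C
  I             4.961      0.2712     0.01138
  C            -4.867       1.622       4.867
  E           0.09435       1.893       4.878
  solve Keq expr → x = 1.622; check Q = 2.6170e+05
Then add 2.327 M of C.
Step 2:
                    B           J           C
  I           0.09435       1.893       7.205
  C            0.0438     -0.0146     -0.0438
  E            0.1381       1.879       7.161
  solve Keq expr → x = -0.0146; check Q = 2.6170e+05

[C]_eq = 7.161 M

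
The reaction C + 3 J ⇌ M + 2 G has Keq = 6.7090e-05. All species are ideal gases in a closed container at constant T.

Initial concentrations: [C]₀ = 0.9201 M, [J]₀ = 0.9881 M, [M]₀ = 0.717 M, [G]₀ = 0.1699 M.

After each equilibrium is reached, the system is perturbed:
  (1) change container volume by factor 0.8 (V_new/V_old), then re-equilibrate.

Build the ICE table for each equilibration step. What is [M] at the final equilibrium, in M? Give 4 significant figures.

[M]_eq = 0.7997 M

Q₀ = 0.02332 vs Keq = 6.7090e-05 ⇒ Q>K, reverse
Step 1:
                  C         J         M         G
  init       0.9201    0.9881     0.717    0.1699
  Δ         0.07803    0.2341  -0.07803   -0.1561
  eq         0.9981     1.222     0.639   0.01383
  solve Keq expr → x = -0.07803; check Q = 6.7090e-05
Then change container volume by factor 0.8 (V_new/V_old).
Step 2:
                  C         J         M         G
  init        1.248     1.528    0.7987   0.01729
  Δ       -9.8275e-04 -0.002948 9.8275e-04  0.001966
  eq          1.247     1.525    0.7997   0.01926
  solve Keq expr → x = 9.8275e-04; check Q = 6.7090e-05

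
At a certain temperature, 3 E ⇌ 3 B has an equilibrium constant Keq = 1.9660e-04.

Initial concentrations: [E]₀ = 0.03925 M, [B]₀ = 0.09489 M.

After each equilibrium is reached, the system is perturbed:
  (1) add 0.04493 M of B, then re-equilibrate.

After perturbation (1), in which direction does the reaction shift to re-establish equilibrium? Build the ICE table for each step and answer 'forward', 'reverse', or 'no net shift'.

Direction: reverse

Q₀ = 14.13 vs Keq = 1.9660e-04 ⇒ Q>K, reverse
Step 1:
                   E          B
  init       0.03925    0.09489
  Δ          0.08752   -0.08752
  eq          0.1268   0.007371
  solve Keq expr → x = -0.02917; check Q = 1.9660e-04
Then add 0.04493 M of B.
Step 2:
                   E          B
  init        0.1268     0.0523
  Δ          0.04246   -0.04246
  eq          0.1692    0.00984
  solve Keq expr → x = -0.01415; check Q = 1.9660e-04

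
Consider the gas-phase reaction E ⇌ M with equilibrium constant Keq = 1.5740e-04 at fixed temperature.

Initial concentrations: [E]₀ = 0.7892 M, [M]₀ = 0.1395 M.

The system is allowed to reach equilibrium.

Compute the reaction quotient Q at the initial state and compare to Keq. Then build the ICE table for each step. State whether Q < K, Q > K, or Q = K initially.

Q₀ = 0.1768 vs Keq = 1.5740e-04 ⇒ Q>K, reverse
Step 1:
                    E           M
  init         0.7892      0.1395
  Δ            0.1394     -0.1394
  eq           0.9286  1.4615e-04
  solve Keq expr → x = -0.1394; check Q = 1.5740e-04

Q₀ = 0.1768; Q > K (proceeds reverse)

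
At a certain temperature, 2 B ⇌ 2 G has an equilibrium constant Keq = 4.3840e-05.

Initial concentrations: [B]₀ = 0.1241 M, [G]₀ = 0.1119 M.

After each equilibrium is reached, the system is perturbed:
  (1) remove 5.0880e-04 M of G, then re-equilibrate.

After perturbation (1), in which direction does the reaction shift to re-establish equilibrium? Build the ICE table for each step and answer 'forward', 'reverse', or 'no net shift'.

Q₀ = 0.813 vs Keq = 4.3840e-05 ⇒ Q>K, reverse
Step 1:
                    B           G
  init         0.1241      0.1119
  Δ            0.1103     -0.1103
  eq           0.2344    0.001552
  solve Keq expr → x = -0.05517; check Q = 4.3840e-05
Then remove 5.0880e-04 M of G.
Step 2:
                    B           G
  init         0.2344    0.001044
  Δ       -5.0545e-04  5.0545e-04
  eq           0.2339    0.001549
  solve Keq expr → x = 2.5273e-04; check Q = 4.3840e-05

Direction: forward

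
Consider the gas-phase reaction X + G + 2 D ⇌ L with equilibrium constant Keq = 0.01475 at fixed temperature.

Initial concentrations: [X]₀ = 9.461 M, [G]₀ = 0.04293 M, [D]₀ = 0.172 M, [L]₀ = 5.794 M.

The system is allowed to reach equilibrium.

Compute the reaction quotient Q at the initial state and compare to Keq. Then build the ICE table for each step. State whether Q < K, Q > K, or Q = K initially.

Q₀ = 482.2; Q > K (proceeds reverse)

Q₀ = 482.2 vs Keq = 0.01475 ⇒ Q>K, reverse
Step 1:
                    X           G           D           L
  I             9.461     0.04293       0.172       5.794
  C             1.756       1.756       3.512      -1.756
  E             11.22       1.799       3.684       4.038
  solve Keq expr → x = -1.756; check Q = 0.01475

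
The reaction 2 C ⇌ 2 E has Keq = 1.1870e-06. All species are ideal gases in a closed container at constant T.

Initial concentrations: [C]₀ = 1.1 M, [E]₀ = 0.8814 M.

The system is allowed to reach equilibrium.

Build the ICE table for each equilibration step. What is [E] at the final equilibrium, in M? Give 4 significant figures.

[E]_eq = 0.002156 M

Q₀ = 0.642 vs Keq = 1.1870e-06 ⇒ Q>K, reverse
Step 1:
                    C           E
  Initial         1.1      0.8814
  Change       0.8792     -0.8792
  Equil         1.979    0.002156
  solve Keq expr → x = -0.4396; check Q = 1.1870e-06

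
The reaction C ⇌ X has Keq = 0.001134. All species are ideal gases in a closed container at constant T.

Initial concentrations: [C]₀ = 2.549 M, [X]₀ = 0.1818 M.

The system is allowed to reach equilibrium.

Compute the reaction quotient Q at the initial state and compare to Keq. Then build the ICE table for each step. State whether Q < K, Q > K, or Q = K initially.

Q₀ = 0.07132; Q > K (proceeds reverse)

Q₀ = 0.07132 vs Keq = 0.001134 ⇒ Q>K, reverse
Step 1:
                   C          X
  Initial      2.549     0.1818
  Change      0.1787    -0.1787
  Equil        2.728   0.003093
  solve Keq expr → x = -0.1787; check Q = 0.001134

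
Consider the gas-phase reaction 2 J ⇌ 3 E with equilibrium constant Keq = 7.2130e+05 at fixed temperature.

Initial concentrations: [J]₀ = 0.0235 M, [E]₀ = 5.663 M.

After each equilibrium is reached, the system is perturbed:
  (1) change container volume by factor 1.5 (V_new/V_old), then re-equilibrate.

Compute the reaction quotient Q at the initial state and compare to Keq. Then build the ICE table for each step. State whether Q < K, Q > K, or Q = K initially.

Q₀ = 3.2885e+05 vs Keq = 7.2130e+05 ⇒ Q<K, forward
Step 1:
                  J         E
  init       0.0235     5.663
  Δ       -0.007585   0.01138
  eq        0.01592     5.674
  solve Keq expr → x = 0.003792; check Q = 7.2130e+05
Then change container volume by factor 1.5 (V_new/V_old).
Step 2:
                  J         E
  init      0.01061     3.783
  Δ       -0.001937  0.002906
  eq       0.008673     3.786
  solve Keq expr → x = 9.6852e-04; check Q = 7.2130e+05

Q₀ = 3.2885e+05; Q < K (proceeds forward)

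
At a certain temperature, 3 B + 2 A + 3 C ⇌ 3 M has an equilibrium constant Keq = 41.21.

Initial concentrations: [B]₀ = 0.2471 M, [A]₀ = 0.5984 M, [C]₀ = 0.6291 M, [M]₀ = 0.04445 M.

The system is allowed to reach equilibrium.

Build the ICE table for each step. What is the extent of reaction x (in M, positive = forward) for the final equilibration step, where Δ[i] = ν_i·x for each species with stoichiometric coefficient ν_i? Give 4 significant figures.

x = 0.03738 M

Q₀ = 0.06529 vs Keq = 41.21 ⇒ Q<K, forward
Step 1:
                    B           A           C           M
  init         0.2471      0.5984      0.6291     0.04445
  Δ           -0.1121    -0.07475     -0.1121      0.1121
  eq            0.135      0.5236       0.517      0.1566
  solve Keq expr → x = 0.03738; check Q = 41.21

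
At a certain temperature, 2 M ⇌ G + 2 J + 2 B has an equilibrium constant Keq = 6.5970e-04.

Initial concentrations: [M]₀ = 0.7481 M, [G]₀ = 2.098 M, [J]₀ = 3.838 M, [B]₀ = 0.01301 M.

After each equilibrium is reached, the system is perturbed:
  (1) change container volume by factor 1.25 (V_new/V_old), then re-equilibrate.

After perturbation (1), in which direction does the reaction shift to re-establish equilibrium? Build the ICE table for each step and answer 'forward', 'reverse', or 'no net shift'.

Q₀ = 0.009347 vs Keq = 6.5970e-04 ⇒ Q>K, reverse
Step 1:
                    M           G           J           B
  init         0.7481       2.098       3.838     0.01301
  Δ          0.009497   -0.004749   -0.009497   -0.009497
  eq           0.7576       2.093       3.829    0.003513
  solve Keq expr → x = -0.004749; check Q = 6.5970e-04
Then change container volume by factor 1.25 (V_new/V_old).
Step 2:
                    M           G           J           B
  init         0.6061       1.675       3.063     0.00281
  Δ         -0.001108  5.5400e-04    0.001108    0.001108
  eq            0.605       1.675       3.064    0.003918
  solve Keq expr → x = 5.5400e-04; check Q = 6.5970e-04

Direction: forward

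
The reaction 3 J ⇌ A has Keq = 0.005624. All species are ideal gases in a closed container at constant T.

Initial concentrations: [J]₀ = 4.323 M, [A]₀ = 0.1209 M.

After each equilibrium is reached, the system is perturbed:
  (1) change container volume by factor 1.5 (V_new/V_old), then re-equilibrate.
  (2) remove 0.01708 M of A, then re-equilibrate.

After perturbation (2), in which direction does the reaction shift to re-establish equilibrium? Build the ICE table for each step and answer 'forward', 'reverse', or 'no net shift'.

Q₀ = 0.001496 vs Keq = 0.005624 ⇒ Q<K, forward
Step 1:
                  J         A
  init        4.323    0.1209
  Δ         -0.5462    0.1821
  eq          3.777     0.303
  solve Keq expr → x = 0.1821; check Q = 0.005624
Then change container volume by factor 1.5 (V_new/V_old).
Step 2:
                  J         A
  init        2.518     0.202
  Δ          0.2487   -0.0829
  eq          2.767    0.1191
  solve Keq expr → x = -0.0829; check Q = 0.005624
Then remove 0.01708 M of A.
Step 3:
                  J         A
  init        2.767     0.102
  Δ        -0.03707   0.01236
  eq          2.729    0.1144
  solve Keq expr → x = 0.01236; check Q = 0.005624

Direction: forward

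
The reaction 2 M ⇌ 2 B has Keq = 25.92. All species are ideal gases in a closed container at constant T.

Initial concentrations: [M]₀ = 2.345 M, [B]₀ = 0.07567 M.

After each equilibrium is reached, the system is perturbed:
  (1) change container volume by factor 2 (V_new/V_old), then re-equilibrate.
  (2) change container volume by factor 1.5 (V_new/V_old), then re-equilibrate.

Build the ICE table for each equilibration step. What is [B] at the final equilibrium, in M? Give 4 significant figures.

[B]_eq = 0.6744 M

Q₀ = 0.001041 vs Keq = 25.92 ⇒ Q<K, forward
Step 1:
                   M          B
  init         2.345    0.07567
  Δ           -1.948      1.948
  eq          0.3974      2.023
  solve Keq expr → x = 0.9738; check Q = 25.92
Then change container volume by factor 2 (V_new/V_old).
Step 2:
                   M          B
  init        0.1987      1.012
  Δ                0          0
  eq          0.1987      1.012
  solve Keq expr → x = 0; check Q = 25.92
Then change container volume by factor 1.5 (V_new/V_old).
Step 3:
                   M          B
  init        0.1325     0.6744
  Δ                0          0
  eq          0.1325     0.6744
  solve Keq expr → x = 0; check Q = 25.92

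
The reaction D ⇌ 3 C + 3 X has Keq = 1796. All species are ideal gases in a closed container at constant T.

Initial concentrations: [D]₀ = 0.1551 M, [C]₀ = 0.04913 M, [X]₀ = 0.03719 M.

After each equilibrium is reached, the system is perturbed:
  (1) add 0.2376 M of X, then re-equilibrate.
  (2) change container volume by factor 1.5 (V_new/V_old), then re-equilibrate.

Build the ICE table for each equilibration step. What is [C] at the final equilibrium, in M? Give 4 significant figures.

Q₀ = 3.9328e-08 vs Keq = 1796 ⇒ Q<K, forward
Step 1:
                    D           C           X
  I            0.1551     0.04913     0.03719
  C           -0.1551      0.4653      0.4653
  E        9.6141e-06      0.5144      0.5025
  solve Keq expr → x = 0.1551; check Q = 1796
Then add 0.2376 M of X.
Step 2:
                    D           C           X
  I        9.6141e-06      0.5144      0.7401
  C        2.1085e-05 -6.3256e-05 -6.3256e-05
  E        3.0699e-05      0.5143        0.74
  solve Keq expr → x = -2.1085e-05; check Q = 1796
Then change container volume by factor 1.5 (V_new/V_old).
Step 3:
                    D           C           X
  I        2.0466e-05      0.3429      0.4933
  C       -1.7769e-05  5.3307e-05  5.3307e-05
  E        2.6973e-06      0.3429      0.4934
  solve Keq expr → x = 1.7769e-05; check Q = 1796

[C]_eq = 0.3429 M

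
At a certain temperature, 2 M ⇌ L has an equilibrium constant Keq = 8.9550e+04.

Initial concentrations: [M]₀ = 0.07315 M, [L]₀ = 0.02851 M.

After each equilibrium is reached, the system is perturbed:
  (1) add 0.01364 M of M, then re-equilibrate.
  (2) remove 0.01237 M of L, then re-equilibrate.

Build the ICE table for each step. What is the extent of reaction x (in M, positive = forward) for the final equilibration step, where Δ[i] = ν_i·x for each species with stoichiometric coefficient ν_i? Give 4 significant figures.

Q₀ = 5.328 vs Keq = 8.9550e+04 ⇒ Q<K, forward
Step 1:
                   M          L
  init       0.07315    0.02851
  Δ          -0.0723    0.03615
  eq      8.4974e-04    0.06466
  solve Keq expr → x = 0.03615; check Q = 8.9550e+04
Then add 0.01364 M of M.
Step 2:
                   M          L
  init       0.01449    0.06466
  Δ          -0.0136   0.006798
  eq      8.9329e-04    0.07146
  solve Keq expr → x = 0.006798; check Q = 8.9550e+04
Then remove 0.01237 M of L.
Step 3:
                   M          L
  init    8.9329e-04    0.05909
  Δ       -8.0712e-05 4.0356e-05
  eq      8.1258e-04    0.05913
  solve Keq expr → x = 4.0356e-05; check Q = 8.9550e+04

x = 4.0356e-05 M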